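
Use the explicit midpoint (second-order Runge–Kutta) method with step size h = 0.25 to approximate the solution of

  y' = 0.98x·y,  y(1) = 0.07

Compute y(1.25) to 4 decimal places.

Midpoint: k1 = f(x_n, y_n); k2 = f(x_n + h/2, y_n + (h/2)·k1); y_{n+1} = y_n + h·k2.
x=1.000000, y=0.070000:
  k1 = f(1.000000, 0.070000) = 0.068600
  k2 = f(1.125000, 0.078575) = 0.086629
  y ← 0.070000 + 0.25·0.086629 = 0.091657
y(1.25) ≈ 0.0917

0.0917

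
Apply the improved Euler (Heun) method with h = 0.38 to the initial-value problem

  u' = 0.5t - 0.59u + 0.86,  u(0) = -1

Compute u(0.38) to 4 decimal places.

-0.4747

Heun: k1 = f(t_n, u_n); k2 = f(t_n + h, u_n + h·k1); u_{n+1} = u_n + (h/2)·(k1 + k2).
t=0.000000, u=-1.000000:
  k1 = f(0.000000, -1.000000) = 1.450000
  k2 = f(0.380000, -0.449000) = 1.314910
  u ← -1.000000 + (0.38/2)·(1.450000 + 1.314910) = -0.474667
u(0.38) ≈ -0.4747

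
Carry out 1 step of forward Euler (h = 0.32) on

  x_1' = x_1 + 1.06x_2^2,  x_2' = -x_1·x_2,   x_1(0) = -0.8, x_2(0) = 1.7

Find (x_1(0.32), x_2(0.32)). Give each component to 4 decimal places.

-0.0757, 2.1352

Euler on (x_1,x_2): x_1_{n+1} = x_1_n + h·x_1', x_2_{n+1} = x_2_n + h·x_2'.
0.000000: (-0.800000, 1.700000); f=(2.263400, 1.360000) → (-0.075712, 2.135200)
(x_1(0.32), x_2(0.32)) ≈ (-0.0757, 2.1352)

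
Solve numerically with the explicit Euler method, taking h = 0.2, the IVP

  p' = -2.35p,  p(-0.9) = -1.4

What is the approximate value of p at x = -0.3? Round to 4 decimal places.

Euler: p_{n+1} = p_n + h·f(x_n, p_n).
x=-0.900000, p=-1.400000: f=3.290000 → p ← -1.400000 + 0.2·3.290000 = -0.742000
x=-0.700000, p=-0.742000: f=1.743700 → p ← -0.742000 + 0.2·1.743700 = -0.393260
x=-0.500000, p=-0.393260: f=0.924161 → p ← -0.393260 + 0.2·0.924161 = -0.208428
p(-0.3) ≈ -0.2084

-0.2084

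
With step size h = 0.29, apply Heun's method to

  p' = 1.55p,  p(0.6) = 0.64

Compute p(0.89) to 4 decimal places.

Heun: k1 = f(x_n, p_n); k2 = f(x_n + h, p_n + h·k1); p_{n+1} = p_n + (h/2)·(k1 + k2).
x=0.600000, p=0.640000:
  k1 = f(0.600000, 0.640000) = 0.992000
  k2 = f(0.890000, 0.927680) = 1.437904
  p ← 0.640000 + (0.29/2)·(0.992000 + 1.437904) = 0.992336
p(0.89) ≈ 0.9923

0.9923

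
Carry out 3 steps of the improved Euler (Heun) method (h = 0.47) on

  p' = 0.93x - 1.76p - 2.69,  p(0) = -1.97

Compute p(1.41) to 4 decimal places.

-1.1029

Heun: k1 = f(x_n, p_n); k2 = f(x_n + h, p_n + h·k1); p_{n+1} = p_n + (h/2)·(k1 + k2).
x=0.000000, p=-1.970000:
  k1 = f(0.000000, -1.970000) = 0.777200
  k2 = f(0.470000, -1.604716) = 0.571400
  p ← -1.970000 + (0.47/2)·(0.777200 + 0.571400) = -1.653079
x=0.470000, p=-1.653079:
  k1 = f(0.470000, -1.653079) = 0.656519
  k2 = f(0.940000, -1.344515) = 0.550546
  p ← -1.653079 + (0.47/2)·(0.656519 + 0.550546) = -1.369419
x=0.940000, p=-1.369419:
  k1 = f(0.940000, -1.369419) = 0.594377
  k2 = f(1.410000, -1.090062) = 0.539808
  p ← -1.369419 + (0.47/2)·(0.594377 + 0.539808) = -1.102885
p(1.41) ≈ -1.1029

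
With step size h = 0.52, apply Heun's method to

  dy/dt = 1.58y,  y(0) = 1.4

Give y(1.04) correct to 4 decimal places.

Heun: k1 = f(t_n, y_n); k2 = f(t_n + h, y_n + h·k1); y_{n+1} = y_n + (h/2)·(k1 + k2).
t=0.000000, y=1.400000:
  k1 = f(0.000000, 1.400000) = 2.212000
  k2 = f(0.520000, 2.550240) = 4.029379
  y ← 1.400000 + (0.52/2)·(2.212000 + 4.029379) = 3.022759
t=0.520000, y=3.022759:
  k1 = f(0.520000, 3.022759) = 4.775959
  k2 = f(1.040000, 5.506257) = 8.699886
  y ← 3.022759 + (0.52/2)·(4.775959 + 8.699886) = 6.526478
y(1.04) ≈ 6.5265

6.5265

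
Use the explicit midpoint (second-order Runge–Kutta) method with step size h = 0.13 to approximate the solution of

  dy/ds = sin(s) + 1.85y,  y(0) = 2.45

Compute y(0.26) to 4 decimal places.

3.9859

Midpoint: k1 = f(s_n, y_n); k2 = f(s_n + h/2, y_n + (h/2)·k1); y_{n+1} = y_n + h·k2.
s=0.000000, y=2.450000:
  k1 = f(0.000000, 2.450000) = 4.532500
  k2 = f(0.065000, 2.744613) = 5.142487
  y ← 2.450000 + 0.13·5.142487 = 3.118523
s=0.130000, y=3.118523:
  k1 = f(0.130000, 3.118523) = 5.898902
  k2 = f(0.195000, 3.501952) = 6.672378
  y ← 3.118523 + 0.13·6.672378 = 3.985932
y(0.26) ≈ 3.9859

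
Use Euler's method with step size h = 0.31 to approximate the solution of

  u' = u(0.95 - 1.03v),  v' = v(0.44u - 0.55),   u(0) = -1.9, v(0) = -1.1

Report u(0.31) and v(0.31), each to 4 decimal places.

-3.1269, -0.6274

Euler on (u,v): u_{n+1} = u_n + h·u', v_{n+1} = v_n + h·v'.
0.000000: (-1.900000, -1.100000); f=(-3.957700, 1.524600) → (-3.126887, -0.627374)
(u(0.31), v(0.31)) ≈ (-3.1269, -0.6274)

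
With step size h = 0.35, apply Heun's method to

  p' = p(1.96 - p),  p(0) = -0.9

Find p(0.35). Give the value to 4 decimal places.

Heun: k1 = f(s_n, p_n); k2 = f(s_n + h, p_n + h·k1); p_{n+1} = p_n + (h/2)·(k1 + k2).
s=0.000000, p=-0.900000:
  k1 = f(0.000000, -0.900000) = -2.574000
  k2 = f(0.350000, -1.800900) = -6.773005
  p ← -0.900000 + (0.35/2)·(-2.574000 + (-6.773005)) = -2.535726
p(0.35) ≈ -2.5357

-2.5357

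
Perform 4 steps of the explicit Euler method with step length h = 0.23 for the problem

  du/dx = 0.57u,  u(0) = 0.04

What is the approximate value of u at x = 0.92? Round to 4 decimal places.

Euler: u_{n+1} = u_n + h·f(x_n, u_n).
x=0.000000, u=0.040000: f=0.022800 → u ← 0.040000 + 0.23·0.022800 = 0.045244
x=0.230000, u=0.045244: f=0.025789 → u ← 0.045244 + 0.23·0.025789 = 0.051175
x=0.460000, u=0.051175: f=0.029170 → u ← 0.051175 + 0.23·0.029170 = 0.057885
x=0.690000, u=0.057885: f=0.032994 → u ← 0.057885 + 0.23·0.032994 = 0.065473
u(0.92) ≈ 0.0655

0.0655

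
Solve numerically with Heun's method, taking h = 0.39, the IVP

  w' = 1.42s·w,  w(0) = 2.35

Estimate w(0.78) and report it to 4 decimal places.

Heun: k1 = f(s_n, w_n); k2 = f(s_n + h, w_n + h·k1); w_{n+1} = w_n + (h/2)·(k1 + k2).
s=0.000000, w=2.350000:
  k1 = f(0.000000, 2.350000) = 0.000000
  k2 = f(0.390000, 2.350000) = 1.301430
  w ← 2.350000 + (0.39/2)·(0.000000 + 1.301430) = 2.603779
s=0.390000, w=2.603779:
  k1 = f(0.390000, 2.603779) = 1.441973
  k2 = f(0.780000, 3.166148) = 3.506826
  w ← 2.603779 + (0.39/2)·(1.441973 + 3.506826) = 3.568795
w(0.78) ≈ 3.5688

3.5688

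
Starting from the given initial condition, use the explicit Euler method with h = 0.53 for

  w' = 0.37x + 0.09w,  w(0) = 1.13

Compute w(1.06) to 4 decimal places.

1.3443

Euler: w_{n+1} = w_n + h·f(x_n, w_n).
x=0.000000, w=1.130000: f=0.101700 → w ← 1.130000 + 0.53·0.101700 = 1.183901
x=0.530000, w=1.183901: f=0.302651 → w ← 1.183901 + 0.53·0.302651 = 1.344306
w(1.06) ≈ 1.3443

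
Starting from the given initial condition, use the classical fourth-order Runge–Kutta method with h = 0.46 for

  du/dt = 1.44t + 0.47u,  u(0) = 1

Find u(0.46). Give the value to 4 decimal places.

RK4: k1 = f(t_n, u_n); k2 = f(t_n + h/2, u_n + (h/2)·k1); k3 = f(t_n + h/2, u_n + (h/2)·k2); k4 = f(t_n + h, u_n + h·k3); u_{n+1} = u_n + (h/6)·(k1 + 2k2 + 2k3 + k4).
t=0.000000, u=1.000000:
  k1 = f(0.000000, 1.000000) = 0.470000
  k2 = f(0.230000, 1.108100) = 0.852007
  k3 = f(0.230000, 1.195962) = 0.893302
  k4 = f(0.460000, 1.410919) = 1.325532
  u ← 1.000000 + (0.46/6)·(k1 + 2k2 + 2k3 + k4) = 1.405271
u(0.46) ≈ 1.4053

1.4053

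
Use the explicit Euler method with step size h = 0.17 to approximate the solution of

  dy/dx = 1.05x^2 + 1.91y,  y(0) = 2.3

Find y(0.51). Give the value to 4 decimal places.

Euler: y_{n+1} = y_n + h·f(x_n, y_n).
x=0.000000, y=2.300000: f=4.393000 → y ← 2.300000 + 0.17·4.393000 = 3.046810
x=0.170000, y=3.046810: f=5.849752 → y ← 3.046810 + 0.17·5.849752 = 4.041268
x=0.340000, y=4.041268: f=7.840202 → y ← 4.041268 + 0.17·7.840202 = 5.374102
y(0.51) ≈ 5.3741

5.3741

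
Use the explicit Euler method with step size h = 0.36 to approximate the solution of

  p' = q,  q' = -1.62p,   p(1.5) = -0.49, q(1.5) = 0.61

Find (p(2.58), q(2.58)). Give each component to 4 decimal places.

0.4313, 1.0231

Euler on (p,q): p_{n+1} = p_n + h·p', q_{n+1} = q_n + h·q'.
1.500000: (-0.490000, 0.610000); f=(0.610000, 0.793800) → (-0.270400, 0.895768)
1.860000: (-0.270400, 0.895768); f=(0.895768, 0.438048) → (0.052076, 1.053465)
2.220000: (0.052076, 1.053465); f=(1.053465, -0.084364) → (0.431324, 1.023094)
(p(2.58), q(2.58)) ≈ (0.4313, 1.0231)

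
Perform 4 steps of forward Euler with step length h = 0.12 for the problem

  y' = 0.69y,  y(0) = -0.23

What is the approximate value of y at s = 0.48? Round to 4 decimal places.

Euler: y_{n+1} = y_n + h·f(s_n, y_n).
s=0.000000, y=-0.230000: f=-0.158700 → y ← -0.230000 + 0.12·(-0.158700) = -0.249044
s=0.120000, y=-0.249044: f=-0.171840 → y ← -0.249044 + 0.12·(-0.171840) = -0.269665
s=0.240000, y=-0.269665: f=-0.186069 → y ← -0.269665 + 0.12·(-0.186069) = -0.291993
s=0.360000, y=-0.291993: f=-0.201475 → y ← -0.291993 + 0.12·(-0.201475) = -0.316170
y(0.48) ≈ -0.3162

-0.3162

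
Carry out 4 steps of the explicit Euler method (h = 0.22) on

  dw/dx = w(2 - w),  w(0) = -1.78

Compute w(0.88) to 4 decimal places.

-127.3694

Euler: w_{n+1} = w_n + h·f(x_n, w_n).
x=0.000000, w=-1.780000: f=-6.728400 → w ← -1.780000 + 0.22·(-6.728400) = -3.260248
x=0.220000, w=-3.260248: f=-17.149713 → w ← -3.260248 + 0.22·(-17.149713) = -7.033185
x=0.440000, w=-7.033185: f=-63.532059 → w ← -7.033185 + 0.22·(-63.532059) = -21.010238
x=0.660000, w=-21.010238: f=-483.450571 → w ← -21.010238 + 0.22·(-483.450571) = -127.369363
w(0.88) ≈ -127.3694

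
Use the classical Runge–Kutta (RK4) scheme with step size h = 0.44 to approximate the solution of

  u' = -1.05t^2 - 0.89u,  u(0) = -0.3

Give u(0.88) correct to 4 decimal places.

RK4: k1 = f(t_n, u_n); k2 = f(t_n + h/2, u_n + (h/2)·k1); k3 = f(t_n + h/2, u_n + (h/2)·k2); k4 = f(t_n + h, u_n + h·k3); u_{n+1} = u_n + (h/6)·(k1 + 2k2 + 2k3 + k4).
t=0.000000, u=-0.300000:
  k1 = f(0.000000, -0.300000) = 0.267000
  k2 = f(0.220000, -0.241260) = 0.163901
  k3 = f(0.220000, -0.263942) = 0.184088
  k4 = f(0.440000, -0.219001) = -0.008369
  u ← -0.300000 + (0.44/6)·(k1 + 2k2 + 2k3 + k4) = -0.229995
t=0.440000, u=-0.229995:
  k1 = f(0.440000, -0.229995) = 0.001416
  k2 = f(0.660000, -0.229684) = -0.252961
  k3 = f(0.660000, -0.285647) = -0.203154
  k4 = f(0.880000, -0.319383) = -0.528869
  u ← -0.229995 + (0.44/6)·(k1 + 2k2 + 2k3 + k4) = -0.335572
u(0.88) ≈ -0.3356

-0.3356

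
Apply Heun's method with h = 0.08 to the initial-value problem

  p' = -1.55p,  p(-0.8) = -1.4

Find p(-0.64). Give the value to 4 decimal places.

Heun: k1 = f(s_n, p_n); k2 = f(s_n + h, p_n + h·k1); p_{n+1} = p_n + (h/2)·(k1 + k2).
s=-0.800000, p=-1.400000:
  k1 = f(-0.800000, -1.400000) = 2.170000
  k2 = f(-0.720000, -1.226400) = 1.900920
  p ← -1.400000 + (0.08/2)·(2.170000 + 1.900920) = -1.237163
s=-0.720000, p=-1.237163:
  k1 = f(-0.720000, -1.237163) = 1.917603
  k2 = f(-0.640000, -1.083755) = 1.679820
  p ← -1.237163 + (0.08/2)·(1.917603 + 1.679820) = -1.093266
p(-0.64) ≈ -1.0933

-1.0933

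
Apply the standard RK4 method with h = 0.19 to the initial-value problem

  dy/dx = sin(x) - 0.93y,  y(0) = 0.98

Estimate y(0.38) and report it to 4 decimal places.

0.7518

RK4: k1 = f(x_n, y_n); k2 = f(x_n + h/2, y_n + (h/2)·k1); k3 = f(x_n + h/2, y_n + (h/2)·k2); k4 = f(x_n + h, y_n + h·k3); y_{n+1} = y_n + (h/6)·(k1 + 2k2 + 2k3 + k4).
x=0.000000, y=0.980000:
  k1 = f(0.000000, 0.980000) = -0.911400
  k2 = f(0.095000, 0.893417) = -0.736021
  k3 = f(0.095000, 0.910078) = -0.751515
  k4 = f(0.190000, 0.837212) = -0.589748
  y ← 0.980000 + (0.19/6)·(k1 + 2k2 + 2k3 + k4) = 0.838253
x=0.190000, y=0.838253:
  k1 = f(0.190000, 0.838253) = -0.590716
  k2 = f(0.285000, 0.782135) = -0.446228
  k3 = f(0.285000, 0.795861) = -0.458994
  k4 = f(0.380000, 0.751044) = -0.327551
  y ← 0.838253 + (0.19/6)·(k1 + 2k2 + 2k3 + k4) = 0.751844
y(0.38) ≈ 0.7518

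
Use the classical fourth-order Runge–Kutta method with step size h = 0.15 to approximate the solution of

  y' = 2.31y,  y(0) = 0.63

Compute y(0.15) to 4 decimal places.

0.8909

RK4: k1 = f(x_n, y_n); k2 = f(x_n + h/2, y_n + (h/2)·k1); k3 = f(x_n + h/2, y_n + (h/2)·k2); k4 = f(x_n + h, y_n + h·k3); y_{n+1} = y_n + (h/6)·(k1 + 2k2 + 2k3 + k4).
x=0.000000, y=0.630000:
  k1 = f(0.000000, 0.630000) = 1.455300
  k2 = f(0.075000, 0.739147) = 1.707431
  k3 = f(0.075000, 0.758057) = 1.751112
  k4 = f(0.150000, 0.892667) = 2.062060
  y ← 0.630000 + (0.15/6)·(k1 + 2k2 + 2k3 + k4) = 0.890861
y(0.15) ≈ 0.8909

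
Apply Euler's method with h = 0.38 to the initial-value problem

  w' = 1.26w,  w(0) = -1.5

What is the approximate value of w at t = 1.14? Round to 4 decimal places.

Euler: w_{n+1} = w_n + h·f(t_n, w_n).
t=0.000000, w=-1.500000: f=-1.890000 → w ← -1.500000 + 0.38·(-1.890000) = -2.218200
t=0.380000, w=-2.218200: f=-2.794932 → w ← -2.218200 + 0.38·(-2.794932) = -3.280274
t=0.760000, w=-3.280274: f=-4.133145 → w ← -3.280274 + 0.38·(-4.133145) = -4.850869
w(1.14) ≈ -4.8509

-4.8509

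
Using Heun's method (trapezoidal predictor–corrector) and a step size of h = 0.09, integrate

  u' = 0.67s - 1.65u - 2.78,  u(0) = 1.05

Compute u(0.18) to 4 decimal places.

0.3598

Heun: k1 = f(s_n, u_n); k2 = f(s_n + h, u_n + h·k1); u_{n+1} = u_n + (h/2)·(k1 + k2).
s=0.000000, u=1.050000:
  k1 = f(0.000000, 1.050000) = -4.512500
  k2 = f(0.090000, 0.643875) = -3.782094
  u ← 1.050000 + (0.09/2)·(-4.512500 + (-3.782094)) = 0.676743
s=0.090000, u=0.676743:
  k1 = f(0.090000, 0.676743) = -3.836326
  k2 = f(0.180000, 0.331474) = -3.206332
  u ← 0.676743 + (0.09/2)·(-3.836326 + (-3.206332)) = 0.359824
u(0.18) ≈ 0.3598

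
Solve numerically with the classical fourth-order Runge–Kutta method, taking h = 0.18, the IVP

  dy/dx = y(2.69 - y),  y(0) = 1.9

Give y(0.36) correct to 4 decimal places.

RK4: k1 = f(x_n, y_n); k2 = f(x_n + h/2, y_n + (h/2)·k1); k3 = f(x_n + h/2, y_n + (h/2)·k2); k4 = f(x_n + h, y_n + h·k3); y_{n+1} = y_n + (h/6)·(k1 + 2k2 + 2k3 + k4).
x=0.000000, y=1.900000:
  k1 = f(0.000000, 1.900000) = 1.501000
  k2 = f(0.090000, 2.035090) = 1.332801
  k3 = f(0.090000, 2.019952) = 1.353465
  k4 = f(0.180000, 2.143624) = 1.171225
  y ← 1.900000 + (0.18/6)·(k1 + 2k2 + 2k3 + k4) = 2.141343
x=0.180000, y=2.141343:
  k1 = f(0.180000, 2.141343) = 1.174863
  k2 = f(0.270000, 2.247080) = 0.995276
  k3 = f(0.270000, 2.230918) = 1.024175
  k4 = f(0.360000, 2.325694) = 0.847264
  y ← 2.141343 + (0.18/6)·(k1 + 2k2 + 2k3 + k4) = 2.323174
y(0.36) ≈ 2.3232

2.3232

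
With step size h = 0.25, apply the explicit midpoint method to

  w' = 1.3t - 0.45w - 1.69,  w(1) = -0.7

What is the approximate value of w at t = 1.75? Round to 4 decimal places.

-0.4164

Midpoint: k1 = f(t_n, w_n); k2 = f(t_n + h/2, w_n + (h/2)·k1); w_{n+1} = w_n + h·k2.
t=1.000000, w=-0.700000:
  k1 = f(1.000000, -0.700000) = -0.075000
  k2 = f(1.125000, -0.709375) = 0.091719
  w ← -0.700000 + 0.25·0.091719 = -0.677070
t=1.250000, w=-0.677070:
  k1 = f(1.250000, -0.677070) = 0.239682
  k2 = f(1.375000, -0.647110) = 0.388700
  w ← -0.677070 + 0.25·0.388700 = -0.579895
t=1.500000, w=-0.579895:
  k1 = f(1.500000, -0.579895) = 0.520953
  k2 = f(1.625000, -0.514776) = 0.654149
  w ← -0.579895 + 0.25·0.654149 = -0.416358
w(1.75) ≈ -0.4164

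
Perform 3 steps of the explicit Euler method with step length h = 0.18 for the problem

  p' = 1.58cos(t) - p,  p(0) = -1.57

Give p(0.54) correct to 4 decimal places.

Euler: p_{n+1} = p_n + h·f(t_n, p_n).
t=0.000000, p=-1.570000: f=3.150000 → p ← -1.570000 + 0.18·3.150000 = -1.003000
t=0.180000, p=-1.003000: f=2.557473 → p ← -1.003000 + 0.18·2.557473 = -0.542655
t=0.360000, p=-0.542655: f=2.021372 → p ← -0.542655 + 0.18·2.021372 = -0.178808
p(0.54) ≈ -0.1788

-0.1788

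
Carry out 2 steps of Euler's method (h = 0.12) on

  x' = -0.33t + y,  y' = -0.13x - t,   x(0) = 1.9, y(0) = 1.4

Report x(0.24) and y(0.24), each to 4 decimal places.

2.2277, 1.3237

Euler on (x,y): x_{n+1} = x_n + h·x', y_{n+1} = y_n + h·y'.
0.000000: (1.900000, 1.400000); f=(1.400000, -0.247000) → (2.068000, 1.370360)
0.120000: (2.068000, 1.370360); f=(1.330760, -0.388840) → (2.227691, 1.323699)
(x(0.24), y(0.24)) ≈ (2.2277, 1.3237)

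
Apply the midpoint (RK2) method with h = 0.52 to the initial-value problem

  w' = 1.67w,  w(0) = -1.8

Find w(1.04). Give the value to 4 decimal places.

Midpoint: k1 = f(t_n, w_n); k2 = f(t_n + h/2, w_n + (h/2)·k1); w_{n+1} = w_n + h·k2.
t=0.000000, w=-1.800000:
  k1 = f(0.000000, -1.800000) = -3.006000
  k2 = f(0.260000, -2.581560) = -4.311205
  w ← -1.800000 + 0.52·(-4.311205) = -4.041827
t=0.520000, w=-4.041827:
  k1 = f(0.520000, -4.041827) = -6.749851
  k2 = f(0.780000, -5.796788) = -9.680636
  w ← -4.041827 + 0.52·(-9.680636) = -9.075757
w(1.04) ≈ -9.0758

-9.0758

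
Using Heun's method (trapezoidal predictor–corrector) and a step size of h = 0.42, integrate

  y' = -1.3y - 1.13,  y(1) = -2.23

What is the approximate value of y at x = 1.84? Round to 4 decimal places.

-1.3641

Heun: k1 = f(x_n, y_n); k2 = f(x_n + h, y_n + h·k1); y_{n+1} = y_n + (h/2)·(k1 + k2).
x=1.000000, y=-2.230000:
  k1 = f(1.000000, -2.230000) = 1.769000
  k2 = f(1.420000, -1.487020) = 0.803126
  y ← -2.230000 + (0.42/2)·(1.769000 + 0.803126) = -1.689854
x=1.420000, y=-1.689854:
  k1 = f(1.420000, -1.689854) = 1.066810
  k2 = f(1.840000, -1.241794) = 0.484332
  y ← -1.689854 + (0.42/2)·(1.066810 + 0.484332) = -1.364114
y(1.84) ≈ -1.3641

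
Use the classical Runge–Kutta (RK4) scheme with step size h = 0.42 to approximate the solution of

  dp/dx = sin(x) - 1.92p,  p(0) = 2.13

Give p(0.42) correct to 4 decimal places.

RK4: k1 = f(x_n, p_n); k2 = f(x_n + h/2, p_n + (h/2)·k1); k3 = f(x_n + h/2, p_n + (h/2)·k2); k4 = f(x_n + h, p_n + h·k3); p_{n+1} = p_n + (h/6)·(k1 + 2k2 + 2k3 + k4).
x=0.000000, p=2.130000:
  k1 = f(0.000000, 2.130000) = -4.089600
  k2 = f(0.210000, 1.271184) = -2.232213
  k3 = f(0.210000, 1.661235) = -2.981112
  k4 = f(0.420000, 0.877933) = -1.277871
  p ← 2.130000 + (0.42/6)·(k1 + 2k2 + 2k3 + k4) = 1.024412
p(0.42) ≈ 1.0244

1.0244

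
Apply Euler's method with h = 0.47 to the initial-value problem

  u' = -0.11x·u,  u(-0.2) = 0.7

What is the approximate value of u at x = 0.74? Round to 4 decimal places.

0.6974

Euler: u_{n+1} = u_n + h·f(x_n, u_n).
x=-0.200000, u=0.700000: f=0.015400 → u ← 0.700000 + 0.47·0.015400 = 0.707238
x=0.270000, u=0.707238: f=-0.021005 → u ← 0.707238 + 0.47·(-0.021005) = 0.697366
u(0.74) ≈ 0.6974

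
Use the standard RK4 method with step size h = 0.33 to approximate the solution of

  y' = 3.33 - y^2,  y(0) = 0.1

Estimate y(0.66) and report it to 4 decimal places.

RK4: k1 = f(t_n, y_n); k2 = f(t_n + h/2, y_n + (h/2)·k1); k3 = f(t_n + h/2, y_n + (h/2)·k2); k4 = f(t_n + h, y_n + h·k3); y_{n+1} = y_n + (h/6)·(k1 + 2k2 + 2k3 + k4).
t=0.000000, y=0.100000:
  k1 = f(0.000000, 0.100000) = 3.320000
  k2 = f(0.165000, 0.647800) = 2.910355
  k3 = f(0.165000, 0.580209) = 2.993358
  k4 = f(0.330000, 1.087808) = 2.146673
  y ← 0.100000 + (0.33/6)·(k1 + 2k2 + 2k3 + k4) = 1.050075
t=0.330000, y=1.050075:
  k1 = f(0.330000, 1.050075) = 2.227341
  k2 = f(0.495000, 1.417587) = 1.320448
  k3 = f(0.495000, 1.267949) = 1.722304
  k4 = f(0.660000, 1.618436) = 0.710665
  y ← 1.050075 + (0.33/6)·(k1 + 2k2 + 2k3 + k4) = 1.546369
y(0.66) ≈ 1.5464

1.5464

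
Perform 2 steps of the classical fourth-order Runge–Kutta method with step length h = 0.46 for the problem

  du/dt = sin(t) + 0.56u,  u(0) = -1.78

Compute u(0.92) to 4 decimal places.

RK4: k1 = f(t_n, u_n); k2 = f(t_n + h/2, u_n + (h/2)·k1); k3 = f(t_n + h/2, u_n + (h/2)·k2); k4 = f(t_n + h, u_n + h·k3); u_{n+1} = u_n + (h/6)·(k1 + 2k2 + 2k3 + k4).
t=0.000000, u=-1.780000:
  k1 = f(0.000000, -1.780000) = -0.996800
  k2 = f(0.230000, -2.009264) = -0.897210
  k3 = f(0.230000, -1.986358) = -0.884383
  k4 = f(0.460000, -2.186816) = -0.780669
  u ← -1.780000 + (0.46/6)·(k1 + 2k2 + 2k3 + k4) = -2.189450
t=0.460000, u=-2.189450:
  k1 = f(0.460000, -2.189450) = -0.782144
  k2 = f(0.690000, -2.369343) = -0.690295
  k3 = f(0.690000, -2.348218) = -0.678465
  k4 = f(0.920000, -2.501544) = -0.605263
  u ← -2.189450 + (0.46/6)·(k1 + 2k2 + 2k3 + k4) = -2.505695
u(0.92) ≈ -2.5057

-2.5057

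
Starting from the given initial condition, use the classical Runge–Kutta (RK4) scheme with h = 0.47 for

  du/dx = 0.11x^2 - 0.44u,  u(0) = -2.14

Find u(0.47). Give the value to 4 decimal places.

-1.7366

RK4: k1 = f(x_n, u_n); k2 = f(x_n + h/2, u_n + (h/2)·k1); k3 = f(x_n + h/2, u_n + (h/2)·k2); k4 = f(x_n + h, u_n + h·k3); u_{n+1} = u_n + (h/6)·(k1 + 2k2 + 2k3 + k4).
x=0.000000, u=-2.140000:
  k1 = f(0.000000, -2.140000) = 0.941600
  k2 = f(0.235000, -1.918724) = 0.850313
  k3 = f(0.235000, -1.940176) = 0.859752
  k4 = f(0.470000, -1.735916) = 0.788102
  u ← -2.140000 + (0.47/6)·(k1 + 2k2 + 2k3 + k4) = -1.736596
u(0.47) ≈ -1.7366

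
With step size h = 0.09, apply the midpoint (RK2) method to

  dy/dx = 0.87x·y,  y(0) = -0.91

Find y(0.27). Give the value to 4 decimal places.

Midpoint: k1 = f(x_n, y_n); k2 = f(x_n + h/2, y_n + (h/2)·k1); y_{n+1} = y_n + h·k2.
x=0.000000, y=-0.910000:
  k1 = f(0.000000, -0.910000) = 0.000000
  k2 = f(0.045000, -0.910000) = -0.035626
  y ← -0.910000 + 0.09·(-0.035626) = -0.913206
x=0.090000, y=-0.913206:
  k1 = f(0.090000, -0.913206) = -0.071504
  k2 = f(0.135000, -0.916424) = -0.107634
  y ← -0.913206 + 0.09·(-0.107634) = -0.922893
x=0.180000, y=-0.922893:
  k1 = f(0.180000, -0.922893) = -0.144525
  k2 = f(0.225000, -0.929397) = -0.181929
  y ← -0.922893 + 0.09·(-0.181929) = -0.939267
y(0.27) ≈ -0.9393

-0.9393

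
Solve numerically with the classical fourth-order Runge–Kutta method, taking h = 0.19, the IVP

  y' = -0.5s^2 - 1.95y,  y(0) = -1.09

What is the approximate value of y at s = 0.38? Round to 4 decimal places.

-0.5273

RK4: k1 = f(s_n, y_n); k2 = f(s_n + h/2, y_n + (h/2)·k1); k3 = f(s_n + h/2, y_n + (h/2)·k2); k4 = f(s_n + h, y_n + h·k3); y_{n+1} = y_n + (h/6)·(k1 + 2k2 + 2k3 + k4).
s=0.000000, y=-1.090000:
  k1 = f(0.000000, -1.090000) = 2.125500
  k2 = f(0.095000, -0.888078) = 1.727239
  k3 = f(0.095000, -0.925912) = 1.801017
  k4 = f(0.190000, -0.747807) = 1.440173
  y ← -1.090000 + (0.19/6)·(k1 + 2k2 + 2k3 + k4) = -0.753631
s=0.190000, y=-0.753631:
  k1 = f(0.190000, -0.753631) = 1.451530
  k2 = f(0.285000, -0.615735) = 1.160072
  k3 = f(0.285000, -0.643424) = 1.214064
  k4 = f(0.380000, -0.522959) = 0.947569
  y ← -0.753631 + (0.19/6)·(k1 + 2k2 + 2k3 + k4) = -0.527297
y(0.38) ≈ -0.5273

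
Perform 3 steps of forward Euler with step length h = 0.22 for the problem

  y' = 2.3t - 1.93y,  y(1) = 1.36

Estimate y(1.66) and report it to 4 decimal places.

1.5105

Euler: y_{n+1} = y_n + h·f(t_n, y_n).
t=1.000000, y=1.360000: f=-0.324800 → y ← 1.360000 + 0.22·(-0.324800) = 1.288544
t=1.220000, y=1.288544: f=0.319110 → y ← 1.288544 + 0.22·0.319110 = 1.358748
t=1.440000, y=1.358748: f=0.689616 → y ← 1.358748 + 0.22·0.689616 = 1.510464
y(1.66) ≈ 1.5105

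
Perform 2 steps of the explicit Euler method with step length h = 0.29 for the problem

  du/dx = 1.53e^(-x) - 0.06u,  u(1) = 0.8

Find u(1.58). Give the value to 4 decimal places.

Euler: u_{n+1} = u_n + h·f(x_n, u_n).
x=1.000000, u=0.800000: f=0.514856 → u ← 0.800000 + 0.29·0.514856 = 0.949308
x=1.290000, u=0.949308: f=0.364206 → u ← 0.949308 + 0.29·0.364206 = 1.054928
u(1.58) ≈ 1.0549

1.0549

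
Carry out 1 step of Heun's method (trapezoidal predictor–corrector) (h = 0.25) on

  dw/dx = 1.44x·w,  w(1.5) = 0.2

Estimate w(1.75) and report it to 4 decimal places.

Heun: k1 = f(x_n, w_n); k2 = f(x_n + h, w_n + h·k1); w_{n+1} = w_n + (h/2)·(k1 + k2).
x=1.500000, w=0.200000:
  k1 = f(1.500000, 0.200000) = 0.432000
  k2 = f(1.750000, 0.308000) = 0.776160
  w ← 0.200000 + (0.25/2)·(0.432000 + 0.776160) = 0.351020
w(1.75) ≈ 0.3510

0.3510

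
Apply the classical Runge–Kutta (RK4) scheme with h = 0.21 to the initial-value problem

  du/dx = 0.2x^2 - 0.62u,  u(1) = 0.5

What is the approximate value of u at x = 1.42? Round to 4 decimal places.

RK4: k1 = f(x_n, u_n); k2 = f(x_n + h/2, u_n + (h/2)·k1); k3 = f(x_n + h/2, u_n + (h/2)·k2); k4 = f(x_n + h, u_n + h·k3); u_{n+1} = u_n + (h/6)·(k1 + 2k2 + 2k3 + k4).
x=1.000000, u=0.500000:
  k1 = f(1.000000, 0.500000) = -0.110000
  k2 = f(1.105000, 0.488450) = -0.058634
  k3 = f(1.105000, 0.493843) = -0.061978
  k4 = f(1.210000, 0.486985) = -0.009110
  u ← 0.500000 + (0.21/6)·(k1 + 2k2 + 2k3 + k4) = 0.487388
x=1.210000, u=0.487388:
  k1 = f(1.210000, 0.487388) = -0.009361
  k2 = f(1.315000, 0.486405) = 0.044274
  k3 = f(1.315000, 0.492037) = 0.040782
  k4 = f(1.420000, 0.495953) = 0.095789
  u ← 0.487388 + (0.21/6)·(k1 + 2k2 + 2k3 + k4) = 0.496367
u(1.42) ≈ 0.4964

0.4964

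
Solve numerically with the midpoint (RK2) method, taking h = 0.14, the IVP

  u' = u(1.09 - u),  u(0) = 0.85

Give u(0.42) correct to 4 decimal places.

Midpoint: k1 = f(t_n, u_n); k2 = f(t_n + h/2, u_n + (h/2)·k1); u_{n+1} = u_n + h·k2.
t=0.000000, u=0.850000:
  k1 = f(0.000000, 0.850000) = 0.204000
  k2 = f(0.070000, 0.864280) = 0.195085
  u ← 0.850000 + 0.14·0.195085 = 0.877312
t=0.140000, u=0.877312:
  k1 = f(0.140000, 0.877312) = 0.186594
  k2 = f(0.210000, 0.890374) = 0.177742
  u ← 0.877312 + 0.14·0.177742 = 0.902196
t=0.280000, u=0.902196:
  k1 = f(0.280000, 0.902196) = 0.169436
  k2 = f(0.350000, 0.914056) = 0.160822
  u ← 0.902196 + 0.14·0.160822 = 0.924711
u(0.42) ≈ 0.9247

0.9247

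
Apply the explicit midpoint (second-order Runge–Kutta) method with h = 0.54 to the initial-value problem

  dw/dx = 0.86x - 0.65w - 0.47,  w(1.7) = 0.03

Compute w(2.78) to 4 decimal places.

Midpoint: k1 = f(x_n, w_n); k2 = f(x_n + h/2, w_n + (h/2)·k1); w_{n+1} = w_n + h·k2.
x=1.700000, w=0.030000:
  k1 = f(1.700000, 0.030000) = 0.972500
  k2 = f(1.970000, 0.292575) = 1.034026
  w ← 0.030000 + 0.54·1.034026 = 0.588374
x=2.240000, w=0.588374:
  k1 = f(2.240000, 0.588374) = 1.073957
  k2 = f(2.510000, 0.878343) = 1.117677
  w ← 0.588374 + 0.54·1.117677 = 1.191920
w(2.78) ≈ 1.1919

1.1919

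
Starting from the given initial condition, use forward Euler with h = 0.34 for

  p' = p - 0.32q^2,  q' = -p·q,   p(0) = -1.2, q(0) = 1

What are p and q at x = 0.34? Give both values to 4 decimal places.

Euler on (p,q): p_{n+1} = p_n + h·p', q_{n+1} = q_n + h·q'.
0.000000: (-1.200000, 1.000000); f=(-1.520000, 1.200000) → (-1.716800, 1.408000)
(p(0.34), q(0.34)) ≈ (-1.7168, 1.4080)

-1.7168, 1.4080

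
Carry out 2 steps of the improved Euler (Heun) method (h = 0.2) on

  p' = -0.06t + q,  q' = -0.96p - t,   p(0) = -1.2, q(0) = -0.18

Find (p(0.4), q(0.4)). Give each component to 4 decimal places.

-1.1917, 0.2066

Heun on (p,q): k1 = f(t_n, state_n); k2 = f(t_n + h, state_n + h·k1); state_{n+1} = state_n + (h/2)·(k1 + k2).
0.000000: (-1.200000, -0.180000)
  k1 = (-0.180000, 1.152000)
  predictor → (-1.236000, 0.050400)
  k2 = (0.038400, 0.986560)
  → (-1.214160, 0.033856)
0.200000: (-1.214160, 0.033856)
  k1 = (0.021856, 0.965594)
  predictor → (-1.209789, 0.226975)
  k2 = (0.202975, 0.761397)
  → (-1.191677, 0.206555)
(p(0.4), q(0.4)) ≈ (-1.1917, 0.2066)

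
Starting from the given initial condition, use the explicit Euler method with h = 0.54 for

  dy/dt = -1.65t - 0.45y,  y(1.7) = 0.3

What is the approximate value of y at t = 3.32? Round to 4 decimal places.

Euler: y_{n+1} = y_n + h·f(t_n, y_n).
t=1.700000, y=0.300000: f=-2.940000 → y ← 0.300000 + 0.54·(-2.940000) = -1.287600
t=2.240000, y=-1.287600: f=-3.116580 → y ← -1.287600 + 0.54·(-3.116580) = -2.970553
t=2.780000, y=-2.970553: f=-3.250251 → y ← -2.970553 + 0.54·(-3.250251) = -4.725689
y(3.32) ≈ -4.7257

-4.7257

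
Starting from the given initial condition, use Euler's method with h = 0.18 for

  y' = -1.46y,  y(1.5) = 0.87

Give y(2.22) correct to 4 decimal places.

0.2570

Euler: y_{n+1} = y_n + h·f(x_n, y_n).
x=1.500000, y=0.870000: f=-1.270200 → y ← 0.870000 + 0.18·(-1.270200) = 0.641364
x=1.680000, y=0.641364: f=-0.936391 → y ← 0.641364 + 0.18·(-0.936391) = 0.472814
x=1.860000, y=0.472814: f=-0.690308 → y ← 0.472814 + 0.18·(-0.690308) = 0.348558
x=2.040000, y=0.348558: f=-0.508895 → y ← 0.348558 + 0.18·(-0.508895) = 0.256957
y(2.22) ≈ 0.2570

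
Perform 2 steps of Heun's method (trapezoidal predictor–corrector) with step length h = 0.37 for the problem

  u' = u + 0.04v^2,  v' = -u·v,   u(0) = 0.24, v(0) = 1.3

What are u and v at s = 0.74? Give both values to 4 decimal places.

0.5574, 0.9858

Heun on (u,v): k1 = f(s_n, state_n); k2 = f(s_n + h, state_n + h·k1); state_{n+1} = state_n + (h/2)·(k1 + k2).
0.000000: (0.240000, 1.300000)
  k1 = (0.307600, -0.312000)
  predictor → (0.353812, 1.184560)
  k2 = (0.409939, -0.419112)
  → (0.372745, 1.164744)
0.370000: (0.372745, 1.164744)
  k1 = (0.427010, -0.434152)
  predictor → (0.530738, 1.004108)
  k2 = (0.571068, -0.532919)
  → (0.557389, 0.985836)
(u(0.74), v(0.74)) ≈ (0.5574, 0.9858)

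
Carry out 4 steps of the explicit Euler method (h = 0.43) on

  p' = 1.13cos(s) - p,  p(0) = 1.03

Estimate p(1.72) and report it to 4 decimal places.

Euler: p_{n+1} = p_n + h·f(s_n, p_n).
s=0.000000, p=1.030000: f=0.100000 → p ← 1.030000 + 0.43·0.100000 = 1.073000
s=0.430000, p=1.073000: f=-0.045869 → p ← 1.073000 + 0.43·(-0.045869) = 1.053276
s=0.860000, p=1.053276: f=-0.316022 → p ← 1.053276 + 0.43·(-0.316022) = 0.917387
s=1.290000, p=0.917387: f=-0.604240 → p ← 0.917387 + 0.43·(-0.604240) = 0.657564
p(1.72) ≈ 0.6576

0.6576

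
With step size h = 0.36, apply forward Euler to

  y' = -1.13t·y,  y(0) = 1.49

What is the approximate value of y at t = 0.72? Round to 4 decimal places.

Euler: y_{n+1} = y_n + h·f(t_n, y_n).
t=0.000000, y=1.490000: f=0.000000 → y ← 1.490000 + 0.36·0.000000 = 1.490000
t=0.360000, y=1.490000: f=-0.606132 → y ← 1.490000 + 0.36·(-0.606132) = 1.271792
y(0.72) ≈ 1.2718

1.2718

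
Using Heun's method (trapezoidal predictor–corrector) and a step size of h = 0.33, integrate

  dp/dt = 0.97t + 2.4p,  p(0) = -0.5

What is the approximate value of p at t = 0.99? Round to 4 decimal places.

Heun: k1 = f(t_n, p_n); k2 = f(t_n + h, p_n + h·k1); p_{n+1} = p_n + (h/2)·(k1 + k2).
t=0.000000, p=-0.500000:
  k1 = f(0.000000, -0.500000) = -1.200000
  k2 = f(0.330000, -0.896000) = -1.830300
  p ← -0.500000 + (0.33/2)·(-1.200000 + (-1.830300)) = -0.999999
t=0.330000, p=-0.999999:
  k1 = f(0.330000, -0.999999) = -2.079899
  k2 = f(0.660000, -1.686366) = -3.407079
  p ← -0.999999 + (0.33/2)·(-2.079899 + (-3.407079)) = -1.905351
t=0.660000, p=-1.905351:
  k1 = f(0.660000, -1.905351) = -3.932642
  k2 = f(0.990000, -3.203123) = -6.727194
  p ← -1.905351 + (0.33/2)·(-3.932642 + (-6.727194)) = -3.664224
p(0.99) ≈ -3.6642

-3.6642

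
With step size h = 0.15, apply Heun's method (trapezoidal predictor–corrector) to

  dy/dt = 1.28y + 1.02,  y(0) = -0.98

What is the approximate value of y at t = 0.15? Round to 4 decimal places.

Heun: k1 = f(t_n, y_n); k2 = f(t_n + h, y_n + h·k1); y_{n+1} = y_n + (h/2)·(k1 + k2).
t=0.000000, y=-0.980000:
  k1 = f(0.000000, -0.980000) = -0.234400
  k2 = f(0.150000, -1.015160) = -0.279405
  y ← -0.980000 + (0.15/2)·(-0.234400 + (-0.279405)) = -1.018535
y(0.15) ≈ -1.0185

-1.0185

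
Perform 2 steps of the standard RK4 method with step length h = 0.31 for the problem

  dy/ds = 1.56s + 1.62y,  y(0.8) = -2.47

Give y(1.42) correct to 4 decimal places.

RK4: k1 = f(s_n, y_n); k2 = f(s_n + h/2, y_n + (h/2)·k1); k3 = f(s_n + h/2, y_n + (h/2)·k2); k4 = f(s_n + h, y_n + h·k3); y_{n+1} = y_n + (h/6)·(k1 + 2k2 + 2k3 + k4).
s=0.800000, y=-2.470000:
  k1 = f(0.800000, -2.470000) = -2.753400
  k2 = f(0.955000, -2.896777) = -3.202979
  k3 = f(0.955000, -2.966462) = -3.315868
  k4 = f(1.110000, -3.497919) = -3.935029
  y ← -2.470000 + (0.31/6)·(k1 + 2k2 + 2k3 + k4) = -3.489183
s=1.110000, y=-3.489183:
  k1 = f(1.110000, -3.489183) = -3.920876
  k2 = f(1.265000, -4.096919) = -4.663609
  k3 = f(1.265000, -4.212042) = -4.850109
  k4 = f(1.420000, -4.992717) = -5.873001
  y ← -3.489183 + (0.31/6)·(k1 + 2k2 + 2k3 + k4) = -4.978284
y(1.42) ≈ -4.9783

-4.9783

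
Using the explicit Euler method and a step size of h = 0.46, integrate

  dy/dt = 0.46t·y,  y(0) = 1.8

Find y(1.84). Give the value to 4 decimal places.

3.0488

Euler: y_{n+1} = y_n + h·f(t_n, y_n).
t=0.000000, y=1.800000: f=0.000000 → y ← 1.800000 + 0.46·0.000000 = 1.800000
t=0.460000, y=1.800000: f=0.380880 → y ← 1.800000 + 0.46·0.380880 = 1.975205
t=0.920000, y=1.975205: f=0.835907 → y ← 1.975205 + 0.46·0.835907 = 2.359722
t=1.380000, y=2.359722: f=1.497951 → y ← 2.359722 + 0.46·1.497951 = 3.048780
y(1.84) ≈ 3.0488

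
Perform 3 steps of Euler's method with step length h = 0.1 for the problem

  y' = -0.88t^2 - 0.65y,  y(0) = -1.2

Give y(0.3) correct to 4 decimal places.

Euler: y_{n+1} = y_n + h·f(t_n, y_n).
t=0.000000, y=-1.200000: f=0.780000 → y ← -1.200000 + 0.1·0.780000 = -1.122000
t=0.100000, y=-1.122000: f=0.720500 → y ← -1.122000 + 0.1·0.720500 = -1.049950
t=0.200000, y=-1.049950: f=0.647267 → y ← -1.049950 + 0.1·0.647267 = -0.985223
y(0.3) ≈ -0.9852

-0.9852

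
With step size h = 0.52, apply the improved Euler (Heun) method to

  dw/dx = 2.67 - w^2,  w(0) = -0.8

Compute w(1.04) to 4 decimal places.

0.9922

Heun: k1 = f(x_n, w_n); k2 = f(x_n + h, w_n + h·k1); w_{n+1} = w_n + (h/2)·(k1 + k2).
x=0.000000, w=-0.800000:
  k1 = f(0.000000, -0.800000) = 2.030000
  k2 = f(0.520000, 0.255600) = 2.604669
  w ← -0.800000 + (0.52/2)·(2.030000 + 2.604669) = 0.405014
x=0.520000, w=0.405014:
  k1 = f(0.520000, 0.405014) = 2.505964
  k2 = f(1.040000, 1.708115) = -0.247657
  w ← 0.405014 + (0.52/2)·(2.505964 + (-0.247657)) = 0.992174
w(1.04) ≈ 0.9922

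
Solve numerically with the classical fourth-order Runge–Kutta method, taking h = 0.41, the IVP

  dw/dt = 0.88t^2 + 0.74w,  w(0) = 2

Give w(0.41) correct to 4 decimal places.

RK4: k1 = f(t_n, w_n); k2 = f(t_n + h/2, w_n + (h/2)·k1); k3 = f(t_n + h/2, w_n + (h/2)·k2); k4 = f(t_n + h, w_n + h·k3); w_{n+1} = w_n + (h/6)·(k1 + 2k2 + 2k3 + k4).
t=0.000000, w=2.000000:
  k1 = f(0.000000, 2.000000) = 1.480000
  k2 = f(0.205000, 2.303400) = 1.741498
  k3 = f(0.205000, 2.357007) = 1.781167
  k4 = f(0.410000, 2.730279) = 2.168334
  w ← 2.000000 + (0.41/6)·(k1 + 2k2 + 2k3 + k4) = 2.730734
w(0.41) ≈ 2.7307

2.7307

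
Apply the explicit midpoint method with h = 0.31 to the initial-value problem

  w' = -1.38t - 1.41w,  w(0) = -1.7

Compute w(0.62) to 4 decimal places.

Midpoint: k1 = f(t_n, w_n); k2 = f(t_n + h/2, w_n + (h/2)·k1); w_{n+1} = w_n + h·k2.
t=0.000000, w=-1.700000:
  k1 = f(0.000000, -1.700000) = 2.397000
  k2 = f(0.155000, -1.328465) = 1.659236
  w ← -1.700000 + 0.31·1.659236 = -1.185637
t=0.310000, w=-1.185637:
  k1 = f(0.310000, -1.185637) = 1.243948
  k2 = f(0.465000, -0.992825) = 0.758183
  w ← -1.185637 + 0.31·0.758183 = -0.950600
w(0.62) ≈ -0.9506

-0.9506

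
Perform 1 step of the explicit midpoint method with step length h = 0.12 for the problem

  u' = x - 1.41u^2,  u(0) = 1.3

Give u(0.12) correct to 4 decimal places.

Midpoint: k1 = f(x_n, u_n); k2 = f(x_n + h/2, u_n + (h/2)·k1); u_{n+1} = u_n + h·k2.
x=0.000000, u=1.300000:
  k1 = f(0.000000, 1.300000) = -2.382900
  k2 = f(0.060000, 1.157026) = -1.827580
  u ← 1.300000 + 0.12·(-1.827580) = 1.080690
u(0.12) ≈ 1.0807

1.0807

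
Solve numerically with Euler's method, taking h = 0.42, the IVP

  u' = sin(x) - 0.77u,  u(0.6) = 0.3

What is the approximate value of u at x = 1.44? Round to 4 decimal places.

0.6557

Euler: u_{n+1} = u_n + h·f(x_n, u_n).
x=0.600000, u=0.300000: f=0.333642 → u ← 0.300000 + 0.42·0.333642 = 0.440130
x=1.020000, u=0.440130: f=0.513208 → u ← 0.440130 + 0.42·0.513208 = 0.655677
u(1.44) ≈ 0.6557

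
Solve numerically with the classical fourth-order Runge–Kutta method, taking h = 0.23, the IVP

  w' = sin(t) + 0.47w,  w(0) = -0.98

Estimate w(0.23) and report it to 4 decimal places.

-1.0646

RK4: k1 = f(t_n, w_n); k2 = f(t_n + h/2, w_n + (h/2)·k1); k3 = f(t_n + h/2, w_n + (h/2)·k2); k4 = f(t_n + h, w_n + h·k3); w_{n+1} = w_n + (h/6)·(k1 + 2k2 + 2k3 + k4).
t=0.000000, w=-0.980000:
  k1 = f(0.000000, -0.980000) = -0.460600
  k2 = f(0.115000, -1.032969) = -0.370749
  k3 = f(0.115000, -1.022636) = -0.365892
  k4 = f(0.230000, -1.064155) = -0.272175
  w ← -0.980000 + (0.23/6)·(k1 + 2k2 + 2k3 + k4) = -1.064566
w(0.23) ≈ -1.0646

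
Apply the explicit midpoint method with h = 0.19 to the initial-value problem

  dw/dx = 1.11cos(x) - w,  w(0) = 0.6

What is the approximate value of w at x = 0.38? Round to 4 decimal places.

0.7514

Midpoint: k1 = f(x_n, w_n); k2 = f(x_n + h/2, w_n + (h/2)·k1); w_{n+1} = w_n + h·k2.
x=0.000000, w=0.600000:
  k1 = f(0.000000, 0.600000) = 0.510000
  k2 = f(0.095000, 0.648450) = 0.456545
  w ← 0.600000 + 0.19·0.456545 = 0.686744
x=0.190000, w=0.686744:
  k1 = f(0.190000, 0.686744) = 0.403281
  k2 = f(0.285000, 0.725055) = 0.340169
  w ← 0.686744 + 0.19·0.340169 = 0.751376
w(0.38) ≈ 0.7514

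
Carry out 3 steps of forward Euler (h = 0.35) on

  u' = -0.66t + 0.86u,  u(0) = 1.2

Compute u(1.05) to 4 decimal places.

2.3756

Euler: u_{n+1} = u_n + h·f(t_n, u_n).
t=0.000000, u=1.200000: f=1.032000 → u ← 1.200000 + 0.35·1.032000 = 1.561200
t=0.350000, u=1.561200: f=1.111632 → u ← 1.561200 + 0.35·1.111632 = 1.950271
t=0.700000, u=1.950271: f=1.215233 → u ← 1.950271 + 0.35·1.215233 = 2.375603
u(1.05) ≈ 2.3756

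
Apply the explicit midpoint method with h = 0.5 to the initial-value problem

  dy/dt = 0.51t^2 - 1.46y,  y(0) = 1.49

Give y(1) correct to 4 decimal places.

Midpoint: k1 = f(t_n, y_n); k2 = f(t_n + h/2, y_n + (h/2)·k1); y_{n+1} = y_n + h·k2.
t=0.000000, y=1.490000:
  k1 = f(0.000000, 1.490000) = -2.175400
  k2 = f(0.250000, 0.946150) = -1.349504
  y ← 1.490000 + 0.5·(-1.349504) = 0.815248
t=0.500000, y=0.815248:
  k1 = f(0.500000, 0.815248) = -1.062762
  k2 = f(0.750000, 0.549557) = -0.515479
  y ← 0.815248 + 0.5·(-0.515479) = 0.557509
y(1) ≈ 0.5575

0.5575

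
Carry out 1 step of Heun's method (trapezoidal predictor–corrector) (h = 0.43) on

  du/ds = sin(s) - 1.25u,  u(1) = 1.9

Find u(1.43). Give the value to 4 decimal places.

1.4498

Heun: k1 = f(s_n, u_n); k2 = f(s_n + h, u_n + h·k1); u_{n+1} = u_n + (h/2)·(k1 + k2).
s=1.000000, u=1.900000:
  k1 = f(1.000000, 1.900000) = -1.533529
  k2 = f(1.430000, 1.240583) = -0.560624
  u ← 1.900000 + (0.43/2)·(-1.533529 + (-0.560624)) = 1.449757
u(1.43) ≈ 1.4498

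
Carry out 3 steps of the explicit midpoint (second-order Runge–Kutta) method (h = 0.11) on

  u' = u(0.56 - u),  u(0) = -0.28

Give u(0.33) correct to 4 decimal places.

Midpoint: k1 = f(t_n, u_n); k2 = f(t_n + h/2, u_n + (h/2)·k1); u_{n+1} = u_n + h·k2.
t=0.000000, u=-0.280000:
  k1 = f(0.000000, -0.280000) = -0.235200
  k2 = f(0.055000, -0.292936) = -0.249856
  u ← -0.280000 + 0.11·(-0.249856) = -0.307484
t=0.110000, u=-0.307484:
  k1 = f(0.110000, -0.307484) = -0.266738
  k2 = f(0.165000, -0.322155) = -0.284190
  u ← -0.307484 + 0.11·(-0.284190) = -0.338745
t=0.220000, u=-0.338745:
  k1 = f(0.220000, -0.338745) = -0.304445
  k2 = f(0.275000, -0.355490) = -0.325447
  u ← -0.338745 + 0.11·(-0.325447) = -0.374544
u(0.33) ≈ -0.3745

-0.3745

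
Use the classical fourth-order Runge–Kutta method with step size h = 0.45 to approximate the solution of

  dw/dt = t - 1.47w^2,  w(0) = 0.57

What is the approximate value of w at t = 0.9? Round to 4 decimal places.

RK4: k1 = f(t_n, w_n); k2 = f(t_n + h/2, w_n + (h/2)·k1); k3 = f(t_n + h/2, w_n + (h/2)·k2); k4 = f(t_n + h, w_n + h·k3); w_{n+1} = w_n + (h/6)·(k1 + 2k2 + 2k3 + k4).
t=0.000000, w=0.570000:
  k1 = f(0.000000, 0.570000) = -0.477603
  k2 = f(0.225000, 0.462539) = -0.089496
  k3 = f(0.225000, 0.549863) = -0.219454
  k4 = f(0.450000, 0.471246) = 0.123554
  w ← 0.570000 + (0.45/6)·(k1 + 2k2 + 2k3 + k4) = 0.497104
t=0.450000, w=0.497104:
  k1 = f(0.450000, 0.497104) = 0.086745
  k2 = f(0.675000, 0.516621) = 0.282660
  k3 = f(0.675000, 0.560702) = 0.212851
  k4 = f(0.900000, 0.592887) = 0.383273
  w ← 0.497104 + (0.45/6)·(k1 + 2k2 + 2k3 + k4) = 0.606682
w(0.9) ≈ 0.6067

0.6067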